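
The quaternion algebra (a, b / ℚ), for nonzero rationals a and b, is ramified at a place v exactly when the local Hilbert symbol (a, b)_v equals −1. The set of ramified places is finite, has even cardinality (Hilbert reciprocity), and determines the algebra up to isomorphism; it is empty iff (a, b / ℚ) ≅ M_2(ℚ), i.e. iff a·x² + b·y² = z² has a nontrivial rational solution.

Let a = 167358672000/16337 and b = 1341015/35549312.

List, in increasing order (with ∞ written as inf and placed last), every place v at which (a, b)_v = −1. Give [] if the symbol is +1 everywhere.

(a, b) ≡ (2210, 30) mod (ℚ^×)²; places V = {2, 3, 5, 13, 17, 23, 31, ∞}.
(a,b)_17: α=-1, u≡7; β=-2, v≡16 (mod 17); (7|17)=-1, (16|17)=+1; sign (−1)^0·-1^-2·+1^-1 = +1.
(a,b)_31: α=-2, u≡25; β=-2, v≡26 (mod 31); (25|31)=+1, (26|31)=-1; sign (−1)^0·+1^-2·-1^-2 = +1.
(a,b)_23: α=2, u≡8; β=2, v≡20 (mod 23); (8|23)=+1, (20|23)=-1; sign (−1)^0·+1^2·-1^2 = +1.
(a,b)_2: α=7, β=-7; u≡1, v≡7 (mod 8); ε(u)ε(v)=0·1, αω(v)=7·0, βω(u)=-7·0; sum ≡ 0  ⇒  +1.
(a,b)_5: α=3, u≡3; β=1, v≡4 (mod 5); (3|5)=-1, (4|5)=+1; sign (−1)^0·-1^1·+1^3 = -1.
(a,b)_3: α=2, u≡2; β=1, v≡1 (mod 3); (2|3)=-1, (1|3)=+1; sign (−1)^0·-1^1·+1^2 = -1.
(a,b)_13: α=3, u≡12; β=2, v≡3 (mod 13); (12|13)=+1, (3|13)=+1; sign (−1)^0·+1^2·+1^3 = +1.
(a,b)_∞: sgn(2210)=+, sgn(30)=+, so +1.
|Ram(2210, 30)| = 2, even; anisotropic at {3, 5}.

[3, 5]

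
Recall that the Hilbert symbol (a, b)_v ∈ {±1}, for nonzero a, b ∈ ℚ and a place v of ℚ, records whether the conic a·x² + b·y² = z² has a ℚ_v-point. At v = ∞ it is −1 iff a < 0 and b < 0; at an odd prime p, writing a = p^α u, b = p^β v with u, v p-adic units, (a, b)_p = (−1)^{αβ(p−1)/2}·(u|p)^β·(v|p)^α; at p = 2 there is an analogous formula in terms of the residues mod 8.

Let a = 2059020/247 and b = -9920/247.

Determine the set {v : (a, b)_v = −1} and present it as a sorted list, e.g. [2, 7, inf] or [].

[13, 19]

(a, b) ≡ (1569685, -38285) mod (ℚ^×)²; places V = {2, 3, 5, 13, 19, 31, 41, ∞}.
(a,b)_∞: sgn(1569685)=+, sgn(-38285)=−, so +1.
(a,b)_2: α=2, β=6; u≡5, v≡3 (mod 8); ε(u)ε(v)=0·1, αω(v)=2·1, βω(u)=6·1; sum ≡ 0  ⇒  +1.
(a,b)_31: α=1, u≡13; β=1, v≡10 (mod 31); (13|31)=-1, (10|31)=+1; sign (−1)^1·-1^1·+1^1 = +1.
(a,b)_41: α=1, u≡36; β=0, v≡2 (mod 41); (36|41)=+1, (2|41)=+1; sign (−1)^0·+1^0·+1^1 = +1.
(a,b)_5: α=1, u≡2; β=1, v≡3 (mod 5); (2|5)=-1, (3|5)=-1; sign (−1)^0·-1^1·-1^1 = +1.
(a,b)_19: α=-1, u≡8; β=-1, v≡13 (mod 19); (8|19)=-1, (13|19)=-1; sign (−1)^1·-1^-1·-1^-1 = -1.
(a,b)_3: α=4, u≡1; β=0, v≡1 (mod 3); (1|3)=+1, (1|3)=+1; sign (−1)^0·+1^0·+1^4 = +1.
(a,b)_13: α=-1, u≡9; β=-1, v≡2 (mod 13); (9|13)=+1, (2|13)=-1; sign (−1)^0·+1^-1·-1^-1 = -1.
(1569685, -38285 / ℚ) ramifies at {13, 19}: a division algebra.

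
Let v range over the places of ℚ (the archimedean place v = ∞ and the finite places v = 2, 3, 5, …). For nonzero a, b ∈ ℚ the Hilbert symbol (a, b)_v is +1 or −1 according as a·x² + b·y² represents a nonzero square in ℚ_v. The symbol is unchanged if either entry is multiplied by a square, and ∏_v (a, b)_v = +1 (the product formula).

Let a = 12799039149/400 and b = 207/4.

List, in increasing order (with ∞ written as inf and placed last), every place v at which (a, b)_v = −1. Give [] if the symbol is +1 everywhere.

(a, b) ≡ (33189, 23) mod (ℚ^×)²; places V = {2, 3, 5, 13, 23, 37, ∞}.
(a,b)_3: α=7, u≡2; β=2, v≡2 (mod 3); (2|3)=-1, (2|3)=-1; sign (−1)^0·-1^2·-1^7 = -1.
(a,b)_2: α=-4, β=-2; u≡5, v≡7 (mod 8); ε(u)ε(v)=0·1, αω(v)=-4·0, βω(u)=-2·1; sum ≡ 0  ⇒  +1.
(a,b)_∞: sgn(33189)=+, sgn(23)=+, so +1.
(a,b)_13: α=1, u≡11; β=0, v≡3 (mod 13); (11|13)=-1, (3|13)=+1; sign (−1)^0·-1^0·+1^1 = +1.
(a,b)_5: α=-2, u≡4; β=0, v≡3 (mod 5); (4|5)=+1, (3|5)=-1; sign (−1)^0·+1^0·-1^-2 = +1.
(a,b)_23: α=3, u≡20; β=1, v≡8 (mod 23); (20|23)=-1, (8|23)=+1; sign (−1)^1·-1^1·+1^3 = +1.
(a,b)_37: α=1, u≡34; β=0, v≡24 (mod 37); (34|37)=+1, (24|37)=-1; sign (−1)^0·+1^0·-1^1 = -1.
(33189, 23 / ℚ) ramifies at {3, 37}: a division algebra.

[3, 37]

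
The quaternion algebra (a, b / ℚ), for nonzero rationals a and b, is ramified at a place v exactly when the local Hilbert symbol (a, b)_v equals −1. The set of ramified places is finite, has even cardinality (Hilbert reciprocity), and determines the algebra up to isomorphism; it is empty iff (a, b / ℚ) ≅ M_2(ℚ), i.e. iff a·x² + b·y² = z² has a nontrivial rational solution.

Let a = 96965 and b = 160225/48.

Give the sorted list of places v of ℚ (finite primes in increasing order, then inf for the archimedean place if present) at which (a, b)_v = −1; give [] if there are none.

(a, b) ≡ (96965, 19227) mod (ℚ^×)²; places V = {2, 3, 5, 11, 13, 17, 29, 41, 43, ∞}.
(a,b)_∞: sgn(96965)=+, sgn(19227)=+, so +1.
(a,b)_41: α=1, u≡28; β=0, v≡23 (mod 41); (28|41)=-1, (23|41)=+1; sign (−1)^0·-1^0·+1^1 = +1.
(a,b)_13: α=0, u≡11; β=1, v≡3 (mod 13); (11|13)=-1, (3|13)=+1; sign (−1)^0·-1^1·+1^0 = -1.
(a,b)_43: α=1, u≡19; β=0, v≡10 (mod 43); (19|43)=-1, (10|43)=+1; sign (−1)^0·-1^0·+1^1 = +1.
(a,b)_29: α=0, u≡18; β=1, v≡13 (mod 29); (18|29)=-1, (13|29)=+1; sign (−1)^0·-1^1·+1^0 = -1.
(a,b)_3: α=0, u≡2; β=-1, v≡1 (mod 3); (2|3)=-1, (1|3)=+1; sign (−1)^0·-1^-1·+1^0 = -1.
(a,b)_2: α=0, β=-4; u≡5, v≡3 (mod 8); ε(u)ε(v)=0·1, αω(v)=0·1, βω(u)=-4·1; sum ≡ 0  ⇒  +1.
(a,b)_11: α=1, u≡4; β=0, v≡8 (mod 11); (4|11)=+1, (8|11)=-1; sign (−1)^0·+1^0·-1^1 = -1.
(a,b)_17: α=0, u≡14; β=1, v≡9 (mod 17); (14|17)=-1, (9|17)=+1; sign (−1)^0·-1^1·+1^0 = -1.
(a,b)_5: α=1, u≡3; β=2, v≡3 (mod 5); (3|5)=-1, (3|5)=-1; sign (−1)^0·-1^2·-1^1 = -1.
|Ram(96965, 19227)| = 6, even; anisotropic at {3, 5, 11, 13, 17, 29}.

[3, 5, 11, 13, 17, 29]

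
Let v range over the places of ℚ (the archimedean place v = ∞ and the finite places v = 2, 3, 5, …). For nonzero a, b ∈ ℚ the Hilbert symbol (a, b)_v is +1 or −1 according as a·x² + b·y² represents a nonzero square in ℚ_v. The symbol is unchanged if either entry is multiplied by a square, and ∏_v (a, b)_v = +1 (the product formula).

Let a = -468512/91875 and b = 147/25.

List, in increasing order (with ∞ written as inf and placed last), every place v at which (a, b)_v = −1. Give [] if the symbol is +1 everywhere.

[2, 3]

(a, b) ≡ (-6, 3) mod (ℚ^×)²; places V = {2, 3, 5, 7, 11, ∞}.
(a,b)_11: α=4, u≡4; β=0, v≡5 (mod 11); (4|11)=+1, (5|11)=+1; sign (−1)^0·+1^0·+1^4 = +1.
(a,b)_5: α=-4, u≡4; β=-2, v≡2 (mod 5); (4|5)=+1, (2|5)=-1; sign (−1)^0·+1^-2·-1^-4 = +1.
(a,b)_∞: sgn(-6)=−, sgn(3)=+, so +1.
(a,b)_3: α=-1, u≡1; β=1, v≡1 (mod 3); (1|3)=+1, (1|3)=+1; sign (−1)^1·+1^1·+1^-1 = -1.
(a,b)_2: α=5, β=0; u≡5, v≡3 (mod 8); ε(u)ε(v)=0·1, αω(v)=5·1, βω(u)=0·1; sum ≡ 1  ⇒  -1.
(a,b)_7: α=-2, u≡2; β=2, v≡6 (mod 7); (2|7)=+1, (6|7)=-1; sign (−1)^0·+1^2·-1^-2 = +1.
Ram(-6, 3) = {2, 3}; no ℚ_2-point on the conic.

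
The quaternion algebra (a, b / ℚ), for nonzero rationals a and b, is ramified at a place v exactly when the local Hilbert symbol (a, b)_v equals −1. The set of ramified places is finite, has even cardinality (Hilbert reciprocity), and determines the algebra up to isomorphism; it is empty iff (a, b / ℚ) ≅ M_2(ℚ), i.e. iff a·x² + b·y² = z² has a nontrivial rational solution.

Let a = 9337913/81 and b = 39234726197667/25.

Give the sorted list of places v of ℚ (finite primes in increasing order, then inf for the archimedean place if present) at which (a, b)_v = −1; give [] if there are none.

[3, 11, 13, 17, 43, 47]

(a, b) ≡ (9337913, 1973478507) mod (ℚ^×)²; places V = {2, 3, 5, 7, 11, 13, 17, 29, 31, 43, 47, ∞}.
(a,b)_13: α=1, u≡4; β=1, v≡7 (mod 13); (4|13)=+1, (7|13)=-1; sign (−1)^0·+1^1·-1^1 = -1.
(a,b)_31: α=1, u≡21; β=1, v≡8 (mod 31); (21|31)=-1, (8|31)=+1; sign (−1)^1·-1^1·+1^1 = +1.
(a,b)_47: α=1, u≡39; β=2, v≡20 (mod 47); (39|47)=-1, (20|47)=-1; sign (−1)^0·-1^2·-1^1 = -1.
(a,b)_∞: sgn(9337913)=+, sgn(1973478507)=+, so +1.
(a,b)_43: α=0, u≡2; β=1, v≡19 (mod 43); (2|43)=-1, (19|43)=-1; sign (−1)^0·-1^1·-1^0 = -1.
(a,b)_11: α=0, u≡6; β=1, v≡7 (mod 11); (6|11)=-1, (7|11)=-1; sign (−1)^0·-1^1·-1^0 = -1.
(a,b)_2: α=0, β=0; u≡1, v≡3 (mod 8); ε(u)ε(v)=0·1, αω(v)=0·1, βω(u)=0·0; sum ≡ 0  ⇒  +1.
(a,b)_3: α=-4, u≡2; β=3, v≡2 (mod 3); (2|3)=-1, (2|3)=-1; sign (−1)^0·-1^3·-1^-4 = -1.
(a,b)_17: α=1, u≡8; β=1, v≡6 (mod 17); (8|17)=+1, (6|17)=-1; sign (−1)^0·+1^1·-1^1 = -1.
(a,b)_5: α=0, u≡3; β=-2, v≡2 (mod 5); (3|5)=-1, (2|5)=-1; sign (−1)^0·-1^-2·-1^0 = +1.
(a,b)_7: α=0, u≡1; β=1, v≡1 (mod 7); (1|7)=+1, (1|7)=+1; sign (−1)^0·+1^1·+1^0 = +1.
(a,b)_29: α=1, u≡8; β=1, v≡15 (mod 29); (8|29)=-1, (15|29)=-1; sign (−1)^0·-1^1·-1^1 = +1.
(9337913, 1973478507 / ℚ) ramifies at {3, 11, 13, 17, 43, 47}: a division algebra.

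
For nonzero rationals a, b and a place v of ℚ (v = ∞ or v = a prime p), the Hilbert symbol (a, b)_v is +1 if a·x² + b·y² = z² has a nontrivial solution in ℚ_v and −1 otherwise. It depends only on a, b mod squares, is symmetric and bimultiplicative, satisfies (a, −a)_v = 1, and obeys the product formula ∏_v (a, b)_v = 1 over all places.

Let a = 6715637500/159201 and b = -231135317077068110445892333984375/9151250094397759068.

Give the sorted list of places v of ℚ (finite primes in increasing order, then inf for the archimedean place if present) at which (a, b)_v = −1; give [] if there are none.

[2, 5, 7, 11]

Mod squares: a ≡ 55, b ≡ -385. Check v ∈ {∞, 2, 3, 5, 7, 11, 13, 17, 19}.
v=13: a=13^2·(≡12), b=13^8·(≡6) mod 13; (12|13)=+1, (6|13)=-1; (−1)^{2·8·6}·(+1)^8·(-1)^2 = +1.
v=3: a=3^-2·(≡1), b=3^-10·(≡2) mod 3; (1|3)=+1, (2|3)=-1; (−1)^{-2·-10·1}·(+1)^-10·(-1)^-2 = +1.
v=∞: 55 > 0 and -385 < 0  ⇒  (a,b)_∞ = +1.
v=2: v_2(a)=2, v_2(b)=-2; units ≡ 7, 7 (mod 8); ε·ε+αω+βω = 1·1+2·0+-2·0 ≡ 1  ⇒  (a,b)_2 = -1.
v=5: a=5^5·(≡4), b=5^15·(≡3) mod 5; (4|5)=+1, (3|5)=-1; (−1)^{5·15·2}·(+1)^15·(-1)^5 = -1.
v=17: a=17^2·(≡1), b=17^8·(≡3) mod 17; (1|17)=+1, (3|17)=-1; (−1)^{2·8·8}·(+1)^8·(-1)^2 = +1.
v=19: a=19^-2·(≡6), b=19^-6·(≡12) mod 19; (6|19)=+1, (12|19)=-1; (−1)^{-2·-6·9}·(+1)^-6·(-1)^-2 = +1.
v=11: a=11^1·(≡9), b=11^3·(≡9) mod 11; (9|11)=+1, (9|11)=+1; (−1)^{1·3·5}·(+1)^3·(+1)^1 = -1.
v=7: a=7^-2·(≡5), b=7^-7·(≡1) mod 7; (5|7)=-1, (1|7)=+1; (−1)^{-2·-7·3}·(-1)^-7·(+1)^-2 = -1.
|Ram(55, -385)| = 4, even; anisotropic at {2, 5, 7, 11}.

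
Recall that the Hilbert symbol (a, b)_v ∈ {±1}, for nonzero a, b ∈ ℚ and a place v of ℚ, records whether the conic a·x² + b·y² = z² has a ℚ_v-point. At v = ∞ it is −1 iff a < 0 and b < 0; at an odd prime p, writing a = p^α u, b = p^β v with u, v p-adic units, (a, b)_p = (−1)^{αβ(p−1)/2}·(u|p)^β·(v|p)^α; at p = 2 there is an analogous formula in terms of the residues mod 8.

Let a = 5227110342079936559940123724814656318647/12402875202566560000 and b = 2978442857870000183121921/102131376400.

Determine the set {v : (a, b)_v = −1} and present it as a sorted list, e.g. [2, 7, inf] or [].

[11, 23, 41, 53]

(a, b) ≡ (3848383, 161) mod (ℚ^×)²; places V = {2, 3, 5, 7, 11, 17, 19, 23, 29, 41, 53, ∞}.
(a,b)_3: α=10, u≡1; β=6, v≡2 (mod 3); (1|3)=+1, (2|3)=-1; sign (−1)^0·+1^6·-1^10 = +1.
(a,b)_41: α=3, u≡30; β=2, v≡28 (mod 41); (30|41)=-1, (28|41)=-1; sign (−1)^0·-1^2·-1^3 = -1.
(a,b)_17: α=4, u≡13; β=2, v≡15 (mod 17); (13|17)=+1, (15|17)=+1; sign (−1)^0·+1^2·+1^4 = +1.
(a,b)_53: α=3, u≡44; β=2, v≡14 (mod 53); (44|53)=+1, (14|53)=-1; sign (−1)^0·+1^2·-1^3 = -1.
(a,b)_19: α=-4, u≡7; β=-2, v≡1 (mod 19); (7|19)=+1, (1|19)=+1; sign (−1)^0·+1^-2·+1^-4 = +1.
(a,b)_5: α=-4, u≡2; β=-2, v≡1 (mod 5); (2|5)=-1, (1|5)=+1; sign (−1)^0·-1^-2·+1^-4 = +1.
(a,b)_7: α=7, u≡5; β=5, v≡4 (mod 7); (5|7)=-1, (4|7)=+1; sign (−1)^1·-1^5·+1^7 = +1.
(a,b)_23: α=5, u≡10; β=3, v≡19 (mod 23); (10|23)=-1, (19|23)=-1; sign (−1)^1·-1^3·-1^5 = -1.
(a,b)_11: α=7, u≡5; β=4, v≡8 (mod 11); (5|11)=+1, (8|11)=-1; sign (−1)^0·+1^4·-1^7 = -1.
(a,b)_29: α=-6, u≡28; β=-4, v≡16 (mod 29); (28|29)=+1, (16|29)=+1; sign (−1)^0·+1^-4·+1^-6 = +1.
(a,b)_2: α=-8, β=-4; u≡7, v≡1 (mod 8); ε(u)ε(v)=1·0, αω(v)=-8·0, βω(u)=-4·0; sum ≡ 0  ⇒  +1.
(a,b)_∞: sgn(3848383)=+, sgn(161)=+, so +1.
Ram(3848383, 161) = {11, 23, 41, 53}; no ℚ_11-point on the conic.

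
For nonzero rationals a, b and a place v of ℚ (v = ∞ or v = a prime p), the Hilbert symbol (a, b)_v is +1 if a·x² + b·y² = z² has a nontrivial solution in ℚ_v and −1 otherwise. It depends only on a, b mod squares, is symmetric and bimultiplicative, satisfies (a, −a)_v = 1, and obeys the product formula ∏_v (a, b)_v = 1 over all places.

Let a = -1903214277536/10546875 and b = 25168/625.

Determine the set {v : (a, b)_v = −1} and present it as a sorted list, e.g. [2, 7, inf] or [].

(a, b) ≡ (-78, 13) mod (ℚ^×)²; places V = {2, 3, 5, 11, 13, 43, ∞}.
(a,b)_5: α=-8, u≡2; β=-4, v≡3 (mod 5); (2|5)=-1, (3|5)=-1; sign (−1)^0·-1^-4·-1^-8 = +1.
(a,b)_13: α=3, u≡11; β=1, v≡12 (mod 13); (11|13)=-1, (12|13)=+1; sign (−1)^0·-1^1·+1^3 = -1.
(a,b)_3: α=-3, u≡1; β=0, v≡1 (mod 3); (1|3)=+1, (1|3)=+1; sign (−1)^0·+1^0·+1^-3 = +1.
(a,b)_∞: sgn(-78)=−, sgn(13)=+, so +1.
(a,b)_43: α=2, u≡3; β=0, v≡23 (mod 43); (3|43)=-1, (23|43)=+1; sign (−1)^0·-1^0·+1^2 = +1.
(a,b)_11: α=4, u≡7; β=2, v≡6 (mod 11); (7|11)=-1, (6|11)=-1; sign (−1)^0·-1^2·-1^4 = +1.
(a,b)_2: α=5, β=4; u≡1, v≡5 (mod 8); ε(u)ε(v)=0·0, αω(v)=5·1, βω(u)=4·0; sum ≡ 1  ⇒  -1.
Ram(-78, 13) = {2, 13}; no ℚ_2-point on the conic.

[2, 13]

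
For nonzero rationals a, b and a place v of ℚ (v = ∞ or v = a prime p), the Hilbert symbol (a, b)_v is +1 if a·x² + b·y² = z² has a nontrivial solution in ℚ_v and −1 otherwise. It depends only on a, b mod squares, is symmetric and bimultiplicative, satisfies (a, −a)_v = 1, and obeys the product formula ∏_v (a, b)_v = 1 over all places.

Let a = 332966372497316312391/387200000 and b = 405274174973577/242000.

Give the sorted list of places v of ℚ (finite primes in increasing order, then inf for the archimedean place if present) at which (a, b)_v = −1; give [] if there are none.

(a, b) ≡ (5592795, 243165) mod (ℚ^×)²; places V = {2, 3, 5, 7, 11, 13, 23, 29, 43, ∞}.
(a,b)_29: α=1, u≡7; β=1, v≡25 (mod 29); (7|29)=+1, (25|29)=+1; sign (−1)^0·+1^1·+1^1 = +1.
(a,b)_3: α=15, u≡2; β=9, v≡1 (mod 3); (2|3)=-1, (1|3)=+1; sign (−1)^1·-1^9·+1^15 = +1.
(a,b)_11: α=-2, u≡10; β=-2, v≡7 (mod 11); (10|11)=-1, (7|11)=-1; sign (−1)^0·-1^-2·-1^-2 = +1.
(a,b)_43: α=1, u≡26; β=1, v≡30 (mod 43); (26|43)=-1, (30|43)=-1; sign (−1)^1·-1^1·-1^1 = -1.
(a,b)_7: α=6, u≡3; β=4, v≡6 (mod 7); (3|7)=-1, (6|7)=-1; sign (−1)^0·-1^4·-1^6 = +1.
(a,b)_∞: sgn(5592795)=+, sgn(243165)=+, so +1.
(a,b)_5: α=-5, u≡4; β=-3, v≡2 (mod 5); (4|5)=+1, (2|5)=-1; sign (−1)^0·+1^-3·-1^-5 = -1.
(a,b)_13: α=1, u≡5; β=1, v≡2 (mod 13); (5|13)=-1, (2|13)=-1; sign (−1)^0·-1^1·-1^1 = +1.
(a,b)_23: α=3, u≡6; β=2, v≡16 (mod 23); (6|23)=+1, (16|23)=+1; sign (−1)^0·+1^2·+1^3 = +1.
(a,b)_2: α=-10, β=-4; u≡3, v≡5 (mod 8); ε(u)ε(v)=1·0, αω(v)=-10·1, βω(u)=-4·1; sum ≡ 0  ⇒  +1.
|Ram(5592795, 243165)| = 2, even; anisotropic at {5, 43}.

[5, 43]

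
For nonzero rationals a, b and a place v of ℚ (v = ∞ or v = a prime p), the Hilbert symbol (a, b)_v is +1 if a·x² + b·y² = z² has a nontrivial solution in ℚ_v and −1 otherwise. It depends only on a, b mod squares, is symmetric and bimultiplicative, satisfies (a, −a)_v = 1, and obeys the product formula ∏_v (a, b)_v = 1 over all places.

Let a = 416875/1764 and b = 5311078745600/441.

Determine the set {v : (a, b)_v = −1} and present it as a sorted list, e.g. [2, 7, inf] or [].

[23, 43]

Mod squares: a ≡ 667, b ≡ 1568726. Check v ∈ {∞, 2, 3, 5, 7, 17, 23, 29, 37, 43}.
v=5: a=5^4·(≡3), b=5^2·(≡4) mod 5; (3|5)=-1, (4|5)=+1; (−1)^{4·2·2}·(-1)^2·(+1)^4 = +1.
v=23: a=23^1·(≡13), b=23^2·(≡5) mod 23; (13|23)=+1, (5|23)=-1; (−1)^{1·2·11}·(+1)^2·(-1)^1 = -1.
v=17: a=17^0·(≡4), b=17^1·(≡2) mod 17; (4|17)=+1, (2|17)=+1; (−1)^{0·1·8}·(+1)^1·(+1)^0 = +1.
v=37: a=37^0·(≡25), b=37^1·(≡10) mod 37; (25|37)=+1, (10|37)=+1; (−1)^{0·1·18}·(+1)^1·(+1)^0 = +1.
v=2: v_2(a)=-2, v_2(b)=9; units ≡ 3, 3 (mod 8); ε·ε+αω+βω = 1·1+-2·1+9·1 ≡ 0  ⇒  (a,b)_2 = +1.
v=43: a=43^0·(≡33), b=43^1·(≡27) mod 43; (33|43)=-1, (27|43)=-1; (−1)^{0·1·21}·(-1)^1·(-1)^0 = -1.
v=3: a=3^-2·(≡1), b=3^-2·(≡2) mod 3; (1|3)=+1, (2|3)=-1; (−1)^{-2·-2·1}·(+1)^-2·(-1)^-2 = +1.
v=∞: 667 > 0 and 1568726 > 0  ⇒  (a,b)_∞ = +1.
v=7: a=7^-2·(≡4), b=7^-2·(≡6) mod 7; (4|7)=+1, (6|7)=-1; (−1)^{-2·-2·3}·(+1)^-2·(-1)^-2 = +1.
v=29: a=29^1·(≡25), b=29^1·(≡7) mod 29; (25|29)=+1, (7|29)=+1; (−1)^{1·1·14}·(+1)^1·(+1)^1 = +1.
Ram(667, 1568726) = {23, 43}; no ℚ_23-point on the conic.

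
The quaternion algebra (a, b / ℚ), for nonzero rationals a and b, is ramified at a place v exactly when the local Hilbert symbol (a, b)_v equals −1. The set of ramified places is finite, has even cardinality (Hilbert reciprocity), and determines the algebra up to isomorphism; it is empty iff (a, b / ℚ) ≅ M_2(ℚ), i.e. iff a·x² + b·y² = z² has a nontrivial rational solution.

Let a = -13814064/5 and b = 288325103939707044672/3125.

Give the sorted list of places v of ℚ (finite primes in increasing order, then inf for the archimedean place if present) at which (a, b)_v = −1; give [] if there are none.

[5, 7, 11, 17]

Mod squares: a ≡ -53295, b ≡ 373065. Check v ∈ {∞, 2, 3, 5, 7, 11, 17, 19}.
v=17: a=17^1·(≡5), b=17^3·(≡13) mod 17; (5|17)=-1, (13|17)=+1; (−1)^{1·3·8}·(-1)^3·(+1)^1 = -1.
v=∞: -53295 < 0 and 373065 > 0  ⇒  (a,b)_∞ = +1.
v=2: v_2(a)=4, v_2(b)=6; units ≡ 1, 1 (mod 8); ε·ε+αω+βω = 0·0+4·0+6·0 ≡ 0  ⇒  (a,b)_2 = +1.
v=19: a=19^1·(≡11), b=19^3·(≡3) mod 19; (11|19)=+1, (3|19)=-1; (−1)^{1·3·9}·(+1)^3·(-1)^1 = +1.
v=7: a=7^0·(≡6), b=7^1·(≡2) mod 7; (6|7)=-1, (2|7)=+1; (−1)^{0·1·3}·(-1)^1·(+1)^0 = -1.
v=11: a=11^1·(≡7), b=11^3·(≡6) mod 11; (7|11)=-1, (6|11)=-1; (−1)^{1·3·5}·(-1)^3·(-1)^1 = -1.
v=3: a=3^5·(≡1), b=3^15·(≡2) mod 3; (1|3)=+1, (2|3)=-1; (−1)^{5·15·1}·(+1)^15·(-1)^5 = +1.
v=5: a=5^-1·(≡1), b=5^-5·(≡2) mod 5; (1|5)=+1, (2|5)=-1; (−1)^{-1·-5·2}·(+1)^-5·(-1)^-1 = -1.
|Ram(-53295, 373065)| = 4, even; anisotropic at {5, 7, 11, 17}.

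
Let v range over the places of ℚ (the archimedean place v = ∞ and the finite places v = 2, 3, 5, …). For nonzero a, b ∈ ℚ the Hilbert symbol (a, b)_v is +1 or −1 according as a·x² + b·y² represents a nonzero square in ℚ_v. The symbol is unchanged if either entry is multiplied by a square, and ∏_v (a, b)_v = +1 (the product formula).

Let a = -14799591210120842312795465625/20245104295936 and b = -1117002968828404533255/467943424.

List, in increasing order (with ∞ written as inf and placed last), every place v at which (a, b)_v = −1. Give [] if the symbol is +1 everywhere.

(a, b) ≡ (-405705, -16095) mod (ℚ^×)²; places V = {2, 3, 5, 13, 17, 29, 37, 43, ∞}.
(a,b)_5: α=5, u≡1; β=1, v≡1 (mod 5); (1|5)=+1, (1|5)=+1; sign (−1)^0·+1^1·+1^5 = +1.
(a,b)_3: α=1, u≡2; β=1, v≡2 (mod 3); (2|3)=-1, (2|3)=-1; sign (−1)^1·-1^1·-1^1 = -1.
(a,b)_2: α=-22, β=-14; u≡7, v≡1 (mod 8); ε(u)ε(v)=1·0, αω(v)=-22·0, βω(u)=-14·0; sum ≡ 0  ⇒  +1.
(a,b)_13: α=-6, u≡9; β=-4, v≡9 (mod 13); (9|13)=+1, (9|13)=+1; sign (−1)^0·+1^-4·+1^-6 = +1.
(a,b)_∞: sgn(-405705)=−, sgn(-16095)=−, so -1.
(a,b)_29: α=4, u≡13; β=3, v≡20 (mod 29); (13|29)=+1, (20|29)=+1; sign (−1)^0·+1^3·+1^4 = +1.
(a,b)_17: α=7, u≡5; β=6, v≡8 (mod 17); (5|17)=-1, (8|17)=+1; sign (−1)^0·-1^6·+1^7 = +1.
(a,b)_37: α=1, u≡23; β=1, v≡27 (mod 37); (23|37)=-1, (27|37)=+1; sign (−1)^0·-1^1·+1^1 = -1.
(a,b)_43: α=5, u≡25; β=4, v≡5 (mod 43); (25|43)=+1, (5|43)=-1; sign (−1)^0·+1^4·-1^5 = -1.
Ram(-405705, -16095) = {3, 37, 43, ∞}; no ℚ_3-point on the conic.

[3, 37, 43, inf]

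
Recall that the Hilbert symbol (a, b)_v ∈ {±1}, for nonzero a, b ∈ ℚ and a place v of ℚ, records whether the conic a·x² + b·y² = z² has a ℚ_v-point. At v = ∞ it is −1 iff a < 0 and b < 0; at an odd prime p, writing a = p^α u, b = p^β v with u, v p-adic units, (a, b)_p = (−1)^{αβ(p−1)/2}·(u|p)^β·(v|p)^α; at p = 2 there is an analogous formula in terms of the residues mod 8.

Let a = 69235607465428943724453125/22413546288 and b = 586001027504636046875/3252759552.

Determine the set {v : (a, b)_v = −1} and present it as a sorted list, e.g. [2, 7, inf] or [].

[3, 19]

Mod squares: a ≡ 190095, b ≡ 3187041. Check v ∈ {∞, 2, 3, 5, 7, 11, 13, 17, 19, 23, 29, 31}.
v=13: a=13^2·(≡12), b=13^1·(≡3) mod 13; (12|13)=+1, (3|13)=+1; (−1)^{2·1·6}·(+1)^1·(+1)^2 = +1.
v=11: a=11^6·(≡5), b=11^3·(≡8) mod 11; (5|11)=+1, (8|11)=-1; (−1)^{6·3·5}·(+1)^3·(-1)^6 = +1.
v=5: a=5^7·(≡1), b=5^6·(≡1) mod 5; (1|5)=+1, (1|5)=+1; (−1)^{7·6·2}·(+1)^6·(+1)^7 = +1.
v=7: a=7^-8·(≡6), b=7^-6·(≡1) mod 7; (6|7)=-1, (1|7)=+1; (−1)^{-8·-6·3}·(-1)^-6·(+1)^-8 = +1.
v=31: a=31^2·(≡22), b=31^2·(≡27) mod 31; (22|31)=-1, (27|31)=-1; (−1)^{2·2·15}·(-1)^2·(-1)^2 = +1.
v=2: v_2(a)=-4, v_2(b)=-10; units ≡ 7, 1 (mod 8); ε·ε+αω+βω = 1·0+-4·0+-10·0 ≡ 0  ⇒  (a,b)_2 = +1.
v=∞: 190095 > 0 and 3187041 > 0  ⇒  (a,b)_∞ = +1.
v=29: a=29^3·(≡24), b=29^2·(≡4) mod 29; (24|29)=+1, (4|29)=+1; (−1)^{3·2·14}·(+1)^2·(+1)^3 = +1.
v=23: a=23^1·(≡9), b=23^1·(≡11) mod 23; (9|23)=+1, (11|23)=-1; (−1)^{1·1·11}·(+1)^1·(-1)^1 = +1.
v=19: a=19^1·(≡1), b=19^3·(≡4) mod 19; (1|19)=+1, (4|19)=+1; (−1)^{1·3·9}·(+1)^3·(+1)^1 = -1.
v=17: a=17^2·(≡15), b=17^1·(≡7) mod 17; (15|17)=+1, (7|17)=-1; (−1)^{2·1·8}·(+1)^1·(-1)^2 = +1.
v=3: a=3^-5·(≡2), b=3^-3·(≡2) mod 3; (2|3)=-1, (2|3)=-1; (−1)^{-5·-3·1}·(-1)^-3·(-1)^-5 = -1.
(190095, 3187041 / ℚ) ramifies at {3, 19}: a division algebra.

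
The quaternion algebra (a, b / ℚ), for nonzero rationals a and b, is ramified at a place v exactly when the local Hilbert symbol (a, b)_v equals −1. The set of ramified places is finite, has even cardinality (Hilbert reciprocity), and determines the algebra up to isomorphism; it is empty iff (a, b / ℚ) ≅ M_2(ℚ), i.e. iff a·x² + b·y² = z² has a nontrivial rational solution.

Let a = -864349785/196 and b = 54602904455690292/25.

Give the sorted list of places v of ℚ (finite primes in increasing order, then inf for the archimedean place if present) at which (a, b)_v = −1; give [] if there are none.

(a, b) ≡ (-1185665, 37) mod (ℚ^×)²; places V = {2, 3, 5, 7, 13, 17, 29, 37, ∞}.
(a,b)_37: α=1, u≡3; β=3, v≡3 (mod 37); (3|37)=+1, (3|37)=+1; sign (−1)^0·+1^3·+1^1 = +1.
(a,b)_3: α=6, u≡1; β=8, v≡1 (mod 3); (1|3)=+1, (1|3)=+1; sign (−1)^0·+1^8·+1^6 = +1.
(a,b)_7: α=-2, u≡4; β=0, v≡4 (mod 7); (4|7)=+1, (4|7)=+1; sign (−1)^0·+1^0·+1^-2 = +1.
(a,b)_5: α=1, u≡3; β=-2, v≡2 (mod 5); (3|5)=-1, (2|5)=-1; sign (−1)^0·-1^-2·-1^1 = -1.
(a,b)_∞: sgn(-1185665)=−, sgn(37)=+, so +1.
(a,b)_2: α=-2, β=2; u≡7, v≡5 (mod 8); ε(u)ε(v)=1·0, αω(v)=-2·1, βω(u)=2·0; sum ≡ 0  ⇒  +1.
(a,b)_17: α=1, u≡10; β=2, v≡6 (mod 17); (10|17)=-1, (6|17)=-1; sign (−1)^0·-1^2·-1^1 = -1.
(a,b)_29: α=1, u≡22; β=2, v≡2 (mod 29); (22|29)=+1, (2|29)=-1; sign (−1)^0·+1^2·-1^1 = -1.
(a,b)_13: α=1, u≡3; β=2, v≡2 (mod 13); (3|13)=+1, (2|13)=-1; sign (−1)^0·+1^2·-1^1 = -1.
Ram(-1185665, 37) = {5, 13, 17, 29}; no ℚ_5-point on the conic.

[5, 13, 17, 29]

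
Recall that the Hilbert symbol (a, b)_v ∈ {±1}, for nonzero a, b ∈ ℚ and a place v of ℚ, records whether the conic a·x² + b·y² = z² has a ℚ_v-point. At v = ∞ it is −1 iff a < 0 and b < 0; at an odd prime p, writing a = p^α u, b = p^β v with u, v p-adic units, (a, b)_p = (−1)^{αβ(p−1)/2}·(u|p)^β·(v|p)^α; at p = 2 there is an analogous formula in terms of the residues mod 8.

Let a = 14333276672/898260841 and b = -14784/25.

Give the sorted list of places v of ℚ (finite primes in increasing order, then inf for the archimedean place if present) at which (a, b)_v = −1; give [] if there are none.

[3, 11]

(a, b) ≡ (2, -231) mod (ℚ^×)²; places V = {2, 3, 5, 7, 11, 13, 17, 37, 41, 43, ∞}.
(a,b)_41: α=-2, u≡10; β=0, v≡22 (mod 41); (10|41)=+1, (22|41)=-1; sign (−1)^0·+1^0·-1^-2 = +1.
(a,b)_5: α=0, u≡2; β=-2, v≡1 (mod 5); (2|5)=-1, (1|5)=+1; sign (−1)^0·-1^-2·+1^0 = +1.
(a,b)_2: α=9, β=6; u≡1, v≡1 (mod 8); ε(u)ε(v)=0·0, αω(v)=9·0, βω(u)=6·0; sum ≡ 0  ⇒  +1.
(a,b)_∞: sgn(2)=+, sgn(-231)=−, so +1.
(a,b)_17: α=-2, u≡4; β=0, v≡5 (mod 17); (4|17)=+1, (5|17)=-1; sign (−1)^0·+1^0·-1^-2 = +1.
(a,b)_43: α=-2, u≡29; β=0, v≡33 (mod 43); (29|43)=-1, (33|43)=-1; sign (−1)^0·-1^0·-1^-2 = +1.
(a,b)_13: α=2, u≡8; β=0, v≡3 (mod 13); (8|13)=-1, (3|13)=+1; sign (−1)^0·-1^0·+1^2 = +1.
(a,b)_3: α=0, u≡2; β=1, v≡1 (mod 3); (2|3)=-1, (1|3)=+1; sign (−1)^0·-1^1·+1^0 = -1.
(a,b)_7: α=0, u≡4; β=1, v≡4 (mod 7); (4|7)=+1, (4|7)=+1; sign (−1)^0·+1^1·+1^0 = +1.
(a,b)_11: α=2, u≡2; β=1, v≡3 (mod 11); (2|11)=-1, (3|11)=+1; sign (−1)^0·-1^1·+1^2 = -1.
(a,b)_37: α=2, u≡35; β=0, v≡11 (mod 37); (35|37)=-1, (11|37)=+1; sign (−1)^0·-1^0·+1^2 = +1.
(2, -231 / ℚ) ramifies at {3, 11}: a division algebra.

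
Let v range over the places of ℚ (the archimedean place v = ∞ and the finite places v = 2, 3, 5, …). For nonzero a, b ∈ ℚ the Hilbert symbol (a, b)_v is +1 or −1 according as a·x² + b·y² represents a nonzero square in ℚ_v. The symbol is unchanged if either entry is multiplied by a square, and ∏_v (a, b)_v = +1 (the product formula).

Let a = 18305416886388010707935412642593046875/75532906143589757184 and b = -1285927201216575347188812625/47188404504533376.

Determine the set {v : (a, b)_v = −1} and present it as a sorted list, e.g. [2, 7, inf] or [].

(a, b) ≡ (1955, -870) mod (ℚ^×)²; places V = {2, 3, 5, 7, 11, 13, 17, 19, 23, 29, 31, 41, ∞}.
(a,b)_19: α=-2, u≡16; β=-2, v≡17 (mod 19); (16|19)=+1, (17|19)=+1; sign (−1)^0·+1^-2·+1^-2 = +1.
(a,b)_5: α=7, u≡4; β=3, v≡4 (mod 5); (4|5)=+1, (4|5)=+1; sign (−1)^0·+1^3·+1^7 = +1.
(a,b)_23: α=3, u≡8; β=2, v≡6 (mod 23); (8|23)=+1, (6|23)=+1; sign (−1)^0·+1^2·+1^3 = +1.
(a,b)_7: α=-12, u≡4; β=-8, v≡6 (mod 7); (4|7)=+1, (6|7)=-1; sign (−1)^0·+1^-8·-1^-12 = +1.
(a,b)_29: α=6, u≡18; β=3, v≡16 (mod 29); (18|29)=-1, (16|29)=+1; sign (−1)^0·-1^3·+1^6 = -1.
(a,b)_13: α=2, u≡2; β=2, v≡10 (mod 13); (2|13)=-1, (10|13)=+1; sign (−1)^0·-1^2·+1^2 = +1.
(a,b)_41: α=2, u≡38; β=2, v≡16 (mod 41); (38|41)=-1, (16|41)=+1; sign (−1)^0·-1^2·+1^2 = +1.
(a,b)_17: α=9, u≡13; β=6, v≡14 (mod 17); (13|17)=+1, (14|17)=-1; sign (−1)^0·+1^6·-1^9 = -1.
(a,b)_∞: sgn(1955)=+, sgn(-870)=−, so +1.
(a,b)_31: α=2, u≡14; β=2, v≡27 (mod 31); (14|31)=+1, (27|31)=-1; sign (−1)^0·+1^2·-1^2 = +1.
(a,b)_11: α=0, u≡8; β=2, v≡10 (mod 11); (8|11)=-1, (10|11)=-1; sign (−1)^0·-1^2·-1^0 = +1.
(a,b)_3: α=-10, u≡2; β=-11, v≡1 (mod 3); (2|3)=-1, (1|3)=+1; sign (−1)^0·-1^-11·+1^-10 = -1.
(a,b)_2: α=-8, β=-7; u≡3, v≡5 (mod 8); ε(u)ε(v)=1·0, αω(v)=-8·1, βω(u)=-7·1; sum ≡ 1  ⇒  -1.
|Ram(1955, -870)| = 4, even; anisotropic at {2, 3, 17, 29}.

[2, 3, 17, 29]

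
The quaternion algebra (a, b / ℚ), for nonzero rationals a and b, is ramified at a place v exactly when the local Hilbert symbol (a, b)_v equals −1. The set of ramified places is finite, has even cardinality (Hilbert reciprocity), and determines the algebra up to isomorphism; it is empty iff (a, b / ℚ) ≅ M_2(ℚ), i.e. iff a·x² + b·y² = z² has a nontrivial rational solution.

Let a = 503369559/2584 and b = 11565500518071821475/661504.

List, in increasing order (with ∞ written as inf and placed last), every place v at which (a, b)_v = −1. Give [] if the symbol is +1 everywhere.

(a, b) ≡ (33177914, 7106) mod (ℚ^×)²; places V = {2, 3, 5, 7, 11, 17, 19, 23, 29, ∞}.
(a,b)_3: α=4, u≡2; β=2, v≡2 (mod 3); (2|3)=-1, (2|3)=-1; sign (−1)^0·-1^2·-1^4 = +1.
(a,b)_∞: sgn(33177914)=+, sgn(7106)=+, so +1.
(a,b)_11: α=3, u≡2; β=9, v≡6 (mod 11); (2|11)=-1, (6|11)=-1; sign (−1)^1·-1^9·-1^3 = -1.
(a,b)_2: α=-3, β=-11; u≡5, v≡1 (mod 8); ε(u)ε(v)=0·0, αω(v)=-3·0, βω(u)=-11·1; sum ≡ 1  ⇒  -1.
(a,b)_23: α=1, u≡18; β=2, v≡21 (mod 23); (18|23)=+1, (21|23)=-1; sign (−1)^0·+1^2·-1^1 = -1.
(a,b)_29: α=1, u≡9; β=2, v≡5 (mod 29); (9|29)=+1, (5|29)=+1; sign (−1)^0·+1^2·+1^1 = +1.
(a,b)_7: α=1, u≡1; β=2, v≡1 (mod 7); (1|7)=+1, (1|7)=+1; sign (−1)^0·+1^2·+1^1 = +1.
(a,b)_17: α=-1, u≡16; β=-1, v≡3 (mod 17); (16|17)=+1, (3|17)=-1; sign (−1)^0·+1^-1·-1^-1 = -1.
(a,b)_19: α=-1, u≡17; β=-1, v≡12 (mod 19); (17|19)=+1, (12|19)=-1; sign (−1)^1·+1^-1·-1^-1 = +1.
(a,b)_5: α=0, u≡1; β=2, v≡1 (mod 5); (1|5)=+1, (1|5)=+1; sign (−1)^0·+1^2·+1^0 = +1.
|Ram(33177914, 7106)| = 4, even; anisotropic at {2, 11, 17, 23}.

[2, 11, 17, 23]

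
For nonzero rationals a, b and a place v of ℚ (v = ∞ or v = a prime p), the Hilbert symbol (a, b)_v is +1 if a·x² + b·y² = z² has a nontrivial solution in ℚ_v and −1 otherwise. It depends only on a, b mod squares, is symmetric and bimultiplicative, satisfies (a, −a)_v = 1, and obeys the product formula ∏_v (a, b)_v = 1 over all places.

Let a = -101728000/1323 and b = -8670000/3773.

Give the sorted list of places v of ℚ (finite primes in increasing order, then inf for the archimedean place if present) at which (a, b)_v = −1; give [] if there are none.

[7, inf]

Mod squares: a ≡ -165, b ≡ -231. Check v ∈ {∞, 2, 3, 5, 7, 11, 17}.
v=3: a=3^-3·(≡2), b=3^1·(≡1) mod 3; (2|3)=-1, (1|3)=+1; (−1)^{-3·1·1}·(-1)^1·(+1)^-3 = +1.
v=17: a=17^2·(≡5), b=17^2·(≡12) mod 17; (5|17)=-1, (12|17)=-1; (−1)^{2·2·8}·(-1)^2·(-1)^2 = +1.
v=5: a=5^3·(≡2), b=5^4·(≡1) mod 5; (2|5)=-1, (1|5)=+1; (−1)^{3·4·2}·(-1)^4·(+1)^3 = +1.
v=2: v_2(a)=8, v_2(b)=4; units ≡ 3, 1 (mod 8); ε·ε+αω+βω = 1·0+8·0+4·1 ≡ 0  ⇒  (a,b)_2 = +1.
v=7: a=7^-2·(≡3), b=7^-3·(≡1) mod 7; (3|7)=-1, (1|7)=+1; (−1)^{-2·-3·3}·(-1)^-3·(+1)^-2 = -1.
v=∞: -165 < 0 and -231 < 0  ⇒  (a,b)_∞ = -1.
v=11: a=11^1·(≡10), b=11^-1·(≡1) mod 11; (10|11)=-1, (1|11)=+1; (−1)^{1·-1·5}·(-1)^-1·(+1)^1 = +1.
(-165, -231 / ℚ) ramifies at {7, ∞}: a division algebra.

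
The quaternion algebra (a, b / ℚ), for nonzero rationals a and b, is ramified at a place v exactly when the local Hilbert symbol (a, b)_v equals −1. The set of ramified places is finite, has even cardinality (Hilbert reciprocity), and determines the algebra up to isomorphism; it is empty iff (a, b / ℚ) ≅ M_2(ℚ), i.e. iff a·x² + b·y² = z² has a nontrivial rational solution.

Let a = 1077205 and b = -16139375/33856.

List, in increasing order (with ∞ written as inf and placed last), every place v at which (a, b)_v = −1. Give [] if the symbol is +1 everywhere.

[5, 31]

Mod squares: a ≡ 1077205, b ≡ -527. Check v ∈ {∞, 2, 5, 7, 17, 19, 23, 29, 31}.
v=29: a=29^1·(≡25), b=29^0·(≡13) mod 29; (25|29)=+1, (13|29)=+1; (−1)^{1·0·14}·(+1)^0·(+1)^1 = +1.
v=5: a=5^1·(≡1), b=5^4·(≡2) mod 5; (1|5)=+1, (2|5)=-1; (−1)^{1·4·2}·(+1)^4·(-1)^1 = -1.
v=17: a=17^1·(≡6), b=17^1·(≡14) mod 17; (6|17)=-1, (14|17)=-1; (−1)^{1·1·8}·(-1)^1·(-1)^1 = +1.
v=19: a=19^1·(≡18), b=19^0·(≡17) mod 19; (18|19)=-1, (17|19)=+1; (−1)^{1·0·9}·(-1)^0·(+1)^1 = +1.
v=23: a=23^1·(≡7), b=23^-2·(≡9) mod 23; (7|23)=-1, (9|23)=+1; (−1)^{1·-2·11}·(-1)^-2·(+1)^1 = +1.
v=31: a=31^0·(≡17), b=31^1·(≡5) mod 31; (17|31)=-1, (5|31)=+1; (−1)^{0·1·15}·(-1)^1·(+1)^0 = -1.
v=2: v_2(a)=0, v_2(b)=-6; units ≡ 5, 1 (mod 8); ε·ε+αω+βω = 0·0+0·0+-6·1 ≡ 0  ⇒  (a,b)_2 = +1.
v=7: a=7^0·(≡3), b=7^2·(≡6) mod 7; (3|7)=-1, (6|7)=-1; (−1)^{0·2·3}·(-1)^2·(-1)^0 = +1.
v=∞: 1077205 > 0 and -527 < 0  ⇒  (a,b)_∞ = +1.
|Ram(1077205, -527)| = 2, even; anisotropic at {5, 31}.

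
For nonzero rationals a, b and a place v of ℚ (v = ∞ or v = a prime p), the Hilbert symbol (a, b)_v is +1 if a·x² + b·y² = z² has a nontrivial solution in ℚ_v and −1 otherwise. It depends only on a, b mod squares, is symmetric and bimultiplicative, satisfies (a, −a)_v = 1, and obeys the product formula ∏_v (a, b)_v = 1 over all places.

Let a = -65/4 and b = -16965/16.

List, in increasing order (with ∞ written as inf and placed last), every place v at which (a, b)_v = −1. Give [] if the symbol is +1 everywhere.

Mod squares: a ≡ -65, b ≡ -1885. Check v ∈ {∞, 2, 3, 5, 13, 29}.
v=13: a=13^1·(≡2), b=13^1·(≡7) mod 13; (2|13)=-1, (7|13)=-1; (−1)^{1·1·6}·(-1)^1·(-1)^1 = +1.
v=29: a=29^0·(≡20), b=29^1·(≡16) mod 29; (20|29)=+1, (16|29)=+1; (−1)^{0·1·14}·(+1)^1·(+1)^0 = +1.
v=∞: -65 < 0 and -1885 < 0  ⇒  (a,b)_∞ = -1.
v=2: v_2(a)=-2, v_2(b)=-4; units ≡ 7, 3 (mod 8); ε·ε+αω+βω = 1·1+-2·1+-4·0 ≡ 1  ⇒  (a,b)_2 = -1.
v=3: a=3^0·(≡1), b=3^2·(≡2) mod 3; (1|3)=+1, (2|3)=-1; (−1)^{0·2·1}·(+1)^2·(-1)^0 = +1.
v=5: a=5^1·(≡3), b=5^1·(≡2) mod 5; (3|5)=-1, (2|5)=-1; (−1)^{1·1·2}·(-1)^1·(-1)^1 = +1.
(-65, -1885 / ℚ) ramifies at {2, ∞}: a division algebra.

[2, inf]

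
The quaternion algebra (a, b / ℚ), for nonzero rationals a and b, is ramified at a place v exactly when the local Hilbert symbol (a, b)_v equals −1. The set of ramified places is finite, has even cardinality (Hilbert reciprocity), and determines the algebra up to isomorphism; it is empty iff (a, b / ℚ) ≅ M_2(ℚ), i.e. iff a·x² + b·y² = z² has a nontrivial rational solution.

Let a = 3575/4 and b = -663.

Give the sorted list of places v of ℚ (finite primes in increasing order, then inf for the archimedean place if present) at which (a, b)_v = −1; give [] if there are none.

[3, 11, 13, 17]

Mod squares: a ≡ 143, b ≡ -663. Check v ∈ {∞, 2, 3, 5, 11, 13, 17}.
v=11: a=11^1·(≡7), b=11^0·(≡8) mod 11; (7|11)=-1, (8|11)=-1; (−1)^{1·0·5}·(-1)^0·(-1)^1 = -1.
v=17: a=17^0·(≡14), b=17^1·(≡12) mod 17; (14|17)=-1, (12|17)=-1; (−1)^{0·1·8}·(-1)^1·(-1)^0 = -1.
v=5: a=5^2·(≡2), b=5^0·(≡2) mod 5; (2|5)=-1, (2|5)=-1; (−1)^{2·0·2}·(-1)^0·(-1)^2 = +1.
v=3: a=3^0·(≡2), b=3^1·(≡1) mod 3; (2|3)=-1, (1|3)=+1; (−1)^{0·1·1}·(-1)^1·(+1)^0 = -1.
v=∞: 143 > 0 and -663 < 0  ⇒  (a,b)_∞ = +1.
v=13: a=13^1·(≡7), b=13^1·(≡1) mod 13; (7|13)=-1, (1|13)=+1; (−1)^{1·1·6}·(-1)^1·(+1)^1 = -1.
v=2: v_2(a)=-2, v_2(b)=0; units ≡ 7, 1 (mod 8); ε·ε+αω+βω = 1·0+-2·0+0·0 ≡ 0  ⇒  (a,b)_2 = +1.
(143, -663 / ℚ) ramifies at {3, 11, 13, 17}: a division algebra.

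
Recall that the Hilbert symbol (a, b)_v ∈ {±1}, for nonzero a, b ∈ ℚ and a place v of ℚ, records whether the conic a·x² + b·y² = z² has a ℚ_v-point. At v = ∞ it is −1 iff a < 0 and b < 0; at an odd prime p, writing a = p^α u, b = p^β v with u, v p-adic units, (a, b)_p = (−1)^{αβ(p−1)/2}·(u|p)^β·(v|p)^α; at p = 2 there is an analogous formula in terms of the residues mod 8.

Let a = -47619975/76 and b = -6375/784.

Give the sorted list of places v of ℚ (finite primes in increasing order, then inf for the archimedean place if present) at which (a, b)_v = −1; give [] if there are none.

Mod squares: a ≡ -741, b ≡ -255. Check v ∈ {∞, 2, 3, 5, 7, 13, 17, 19}.
v=∞: -741 < 0 and -255 < 0  ⇒  (a,b)_∞ = -1.
v=13: a=13^3·(≡2), b=13^0·(≡2) mod 13; (2|13)=-1, (2|13)=-1; (−1)^{3·0·6}·(-1)^0·(-1)^3 = -1.
v=2: v_2(a)=-2, v_2(b)=-4; units ≡ 3, 1 (mod 8); ε·ε+αω+βω = 1·0+-2·0+-4·1 ≡ 0  ⇒  (a,b)_2 = +1.
v=5: a=5^2·(≡1), b=5^3·(≡1) mod 5; (1|5)=+1, (1|5)=+1; (−1)^{2·3·2}·(+1)^3·(+1)^2 = +1.
v=17: a=17^2·(≡5), b=17^1·(≡8) mod 17; (5|17)=-1, (8|17)=+1; (−1)^{2·1·8}·(-1)^1·(+1)^2 = -1.
v=19: a=19^-1·(≡12), b=19^0·(≡17) mod 19; (12|19)=-1, (17|19)=+1; (−1)^{-1·0·9}·(-1)^0·(+1)^-1 = +1.
v=3: a=3^1·(≡2), b=3^1·(≡2) mod 3; (2|3)=-1, (2|3)=-1; (−1)^{1·1·1}·(-1)^1·(-1)^1 = -1.
v=7: a=7^0·(≡4), b=7^-2·(≡1) mod 7; (4|7)=+1, (1|7)=+1; (−1)^{0·-2·3}·(+1)^-2·(+1)^0 = +1.
|Ram(-741, -255)| = 4, even; anisotropic at {3, 13, 17, ∞}.

[3, 13, 17, inf]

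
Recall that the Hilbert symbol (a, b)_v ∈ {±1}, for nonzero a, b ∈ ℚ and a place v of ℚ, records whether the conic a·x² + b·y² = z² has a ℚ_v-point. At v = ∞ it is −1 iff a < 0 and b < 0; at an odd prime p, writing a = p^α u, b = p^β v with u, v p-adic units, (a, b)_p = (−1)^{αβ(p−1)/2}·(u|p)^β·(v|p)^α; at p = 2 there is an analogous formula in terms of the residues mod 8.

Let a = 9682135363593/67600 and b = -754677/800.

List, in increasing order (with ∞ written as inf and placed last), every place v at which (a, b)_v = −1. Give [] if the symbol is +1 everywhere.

(a, b) ≡ (17, -154) mod (ℚ^×)²; places V = {2, 3, 5, 7, 11, 13, 17, ∞}.
(a,b)_2: α=-4, β=-5; u≡1, v≡3 (mod 8); ε(u)ε(v)=0·1, αω(v)=-4·1, βω(u)=-5·0; sum ≡ 0  ⇒  +1.
(a,b)_5: α=-2, u≡2; β=-2, v≡4 (mod 5); (2|5)=-1, (4|5)=+1; sign (−1)^0·-1^-2·+1^-2 = +1.
(a,b)_3: α=8, u≡2; β=4, v≡2 (mod 3); (2|3)=-1, (2|3)=-1; sign (−1)^0·-1^4·-1^8 = +1.
(a,b)_7: α=2, u≡6; β=1, v≡5 (mod 7); (6|7)=-1, (5|7)=-1; sign (−1)^0·-1^1·-1^2 = -1.
(a,b)_13: α=-2, u≡3; β=0, v≡11 (mod 13); (3|13)=+1, (11|13)=-1; sign (−1)^0·+1^0·-1^-2 = +1.
(a,b)_∞: sgn(17)=+, sgn(-154)=−, so +1.
(a,b)_11: α=6, u≡8; β=3, v≡2 (mod 11); (8|11)=-1, (2|11)=-1; sign (−1)^0·-1^3·-1^6 = -1.
(a,b)_17: α=1, u≡2; β=0, v≡4 (mod 17); (2|17)=+1, (4|17)=+1; sign (−1)^0·+1^0·+1^1 = +1.
Ram(17, -154) = {7, 11}; no ℚ_7-point on the conic.

[7, 11]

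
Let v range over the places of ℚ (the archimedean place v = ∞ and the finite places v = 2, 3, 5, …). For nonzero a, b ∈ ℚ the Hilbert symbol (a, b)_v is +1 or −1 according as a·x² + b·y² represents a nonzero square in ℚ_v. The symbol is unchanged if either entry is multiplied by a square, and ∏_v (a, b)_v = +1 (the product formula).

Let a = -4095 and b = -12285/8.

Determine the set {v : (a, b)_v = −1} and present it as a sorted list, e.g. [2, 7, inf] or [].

[13, inf]

(a, b) ≡ (-455, -2730) mod (ℚ^×)²; places V = {2, 3, 5, 7, 13, ∞}.
(a,b)_5: α=1, u≡1; β=1, v≡1 (mod 5); (1|5)=+1, (1|5)=+1; sign (−1)^0·+1^1·+1^1 = +1.
(a,b)_3: α=2, u≡1; β=3, v≡2 (mod 3); (1|3)=+1, (2|3)=-1; sign (−1)^0·+1^3·-1^2 = +1.
(a,b)_13: α=1, u≡10; β=1, v≡7 (mod 13); (10|13)=+1, (7|13)=-1; sign (−1)^0·+1^1·-1^1 = -1.
(a,b)_∞: sgn(-455)=−, sgn(-2730)=−, so -1.
(a,b)_7: α=1, u≡3; β=1, v≡2 (mod 7); (3|7)=-1, (2|7)=+1; sign (−1)^1·-1^1·+1^1 = +1.
(a,b)_2: α=0, β=-3; u≡1, v≡3 (mod 8); ε(u)ε(v)=0·1, αω(v)=0·1, βω(u)=-3·0; sum ≡ 0  ⇒  +1.
|Ram(-455, -2730)| = 2, even; anisotropic at {13, ∞}.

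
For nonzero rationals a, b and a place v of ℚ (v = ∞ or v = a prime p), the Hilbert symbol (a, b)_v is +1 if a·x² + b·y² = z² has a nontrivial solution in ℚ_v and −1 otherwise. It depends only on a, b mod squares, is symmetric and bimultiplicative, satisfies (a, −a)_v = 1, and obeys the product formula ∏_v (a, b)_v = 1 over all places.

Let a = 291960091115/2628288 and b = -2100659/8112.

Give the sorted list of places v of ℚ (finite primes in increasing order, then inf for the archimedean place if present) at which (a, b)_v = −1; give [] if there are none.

[5, 11]

(a, b) ≡ (105, -33) mod (ℚ^×)²; places V = {2, 3, 5, 7, 11, 13, 19, 23, ∞}.
(a,b)_11: α=2, u≡10; β=1, v≡7 (mod 11); (10|11)=-1, (7|11)=-1; sign (−1)^0·-1^1·-1^2 = -1.
(a,b)_19: α=4, u≡13; β=2, v≡5 (mod 19); (13|19)=-1, (5|19)=+1; sign (−1)^0·-1^2·+1^4 = +1.
(a,b)_13: α=-2, u≡1; β=-2, v≡7 (mod 13); (1|13)=+1, (7|13)=-1; sign (−1)^0·+1^-2·-1^-2 = +1.
(a,b)_2: α=-6, β=-4; u≡1, v≡7 (mod 8); ε(u)ε(v)=0·1, αω(v)=-6·0, βω(u)=-4·0; sum ≡ 0  ⇒  +1.
(a,b)_7: α=1, u≡2; β=0, v≡1 (mod 7); (2|7)=+1, (1|7)=+1; sign (−1)^0·+1^0·+1^1 = +1.
(a,b)_5: α=1, u≡1; β=0, v≡3 (mod 5); (1|5)=+1, (3|5)=-1; sign (−1)^0·+1^0·-1^1 = -1.
(a,b)_3: α=-5, u≡2; β=-1, v≡1 (mod 3); (2|3)=-1, (1|3)=+1; sign (−1)^1·-1^-1·+1^-5 = +1.
(a,b)_23: α=2, u≡1; β=2, v≡12 (mod 23); (1|23)=+1, (12|23)=+1; sign (−1)^0·+1^2·+1^2 = +1.
(a,b)_∞: sgn(105)=+, sgn(-33)=−, so +1.
(105, -33 / ℚ) ramifies at {5, 11}: a division algebra.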